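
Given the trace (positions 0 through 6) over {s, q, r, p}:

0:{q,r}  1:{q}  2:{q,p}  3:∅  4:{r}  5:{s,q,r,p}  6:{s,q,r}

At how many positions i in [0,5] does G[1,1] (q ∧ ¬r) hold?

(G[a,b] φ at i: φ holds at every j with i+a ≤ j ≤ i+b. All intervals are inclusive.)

Evaluate at each i in [0,5]:
  i=0: ✓ (all of [1,1])
  i=1: ✓ (all of [2,2])
  i=2: ✗ (fails at j=3)
  i=3: ✗ (fails at j=4)
  i=4: ✗ (fails at j=5)
  i=5: ✗ (fails at j=6)
Positions where it holds: {0, 1} → 2.

2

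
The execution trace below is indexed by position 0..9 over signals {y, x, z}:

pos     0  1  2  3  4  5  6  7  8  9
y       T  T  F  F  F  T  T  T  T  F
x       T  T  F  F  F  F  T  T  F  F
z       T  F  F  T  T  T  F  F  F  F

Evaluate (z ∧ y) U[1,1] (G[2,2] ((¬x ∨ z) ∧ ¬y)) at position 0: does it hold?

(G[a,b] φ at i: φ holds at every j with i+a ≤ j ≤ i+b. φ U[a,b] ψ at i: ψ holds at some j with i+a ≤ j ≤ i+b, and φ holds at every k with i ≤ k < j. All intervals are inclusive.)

Need some j in [1,1] with G[2,2] ((¬x ∨ z) ∧ ¬y), and (z ∧ y) at every k in [0,j-1].
  j=1: G[2,2] ((¬x ∨ z) ∧ ¬y) holds; (z ∧ y) holds at every k in [0,0] → satisfied.

Yes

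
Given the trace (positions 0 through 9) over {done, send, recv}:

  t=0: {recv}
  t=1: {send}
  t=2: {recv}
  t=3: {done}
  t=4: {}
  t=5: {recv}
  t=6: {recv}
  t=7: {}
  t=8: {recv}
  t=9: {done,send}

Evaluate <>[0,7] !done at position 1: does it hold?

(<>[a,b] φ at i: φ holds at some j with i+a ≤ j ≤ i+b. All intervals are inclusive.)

Check !done at each j in [1,8]:
  j=1: true
  j=2: true
  j=3: false
  j=4: true
  j=5: true
  j=6: true
  j=7: true
  j=8: true
Found at j=1 → formula holds.

Holds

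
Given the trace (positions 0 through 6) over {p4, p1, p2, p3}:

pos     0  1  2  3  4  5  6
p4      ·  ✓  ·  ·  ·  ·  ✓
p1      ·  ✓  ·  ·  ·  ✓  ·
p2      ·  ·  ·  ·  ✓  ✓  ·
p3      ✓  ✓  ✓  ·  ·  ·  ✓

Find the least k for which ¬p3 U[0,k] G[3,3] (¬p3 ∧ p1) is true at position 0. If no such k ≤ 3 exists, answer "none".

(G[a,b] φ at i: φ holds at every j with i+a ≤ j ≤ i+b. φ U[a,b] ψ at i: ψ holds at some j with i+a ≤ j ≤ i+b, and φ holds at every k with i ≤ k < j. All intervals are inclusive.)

Need earliest j ≥ 0 with G[3,3] (¬p3 ∧ p1), and ¬p3 at every k in [0,j-1].
  j=0: rhs fails.
  j=1: rhs fails.
  j=2: rhs holds but lhs fails at k=0.
  j=3: rhs fails.
No witness within the range → none.

none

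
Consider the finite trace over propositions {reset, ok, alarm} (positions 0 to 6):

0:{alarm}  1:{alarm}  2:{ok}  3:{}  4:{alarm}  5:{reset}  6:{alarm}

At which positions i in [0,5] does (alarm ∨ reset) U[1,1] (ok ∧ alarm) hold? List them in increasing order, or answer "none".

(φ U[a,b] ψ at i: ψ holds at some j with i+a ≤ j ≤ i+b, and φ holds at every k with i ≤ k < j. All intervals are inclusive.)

none

Evaluate at each i in [0,5]:
  i=0: ✗ (no rhs in [1,1])
  i=1: ✗ (no rhs in [2,2])
  i=2: ✗ (no rhs in [3,3])
  i=3: ✗ (no rhs in [4,4])
  i=4: ✗ (no rhs in [5,5])
  i=5: ✗ (no rhs in [6,6])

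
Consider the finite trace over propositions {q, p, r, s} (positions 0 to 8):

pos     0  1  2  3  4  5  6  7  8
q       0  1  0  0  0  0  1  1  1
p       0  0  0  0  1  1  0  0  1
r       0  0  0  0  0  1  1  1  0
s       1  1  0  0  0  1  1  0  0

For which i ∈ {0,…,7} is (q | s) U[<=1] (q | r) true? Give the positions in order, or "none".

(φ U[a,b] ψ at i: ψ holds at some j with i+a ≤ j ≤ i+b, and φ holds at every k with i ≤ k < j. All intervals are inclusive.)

0, 1, 5, 6, 7

Evaluate at each i in [0,7]:
  i=0: ✓ (rhs at j=1; lhs holds on [0,0])
  i=1: ✓ (rhs at j=1)
  i=2: ✗ (no rhs in [2,3])
  i=3: ✗ (no rhs in [3,4])
  i=4: ✗ (lhs fails at k=4 before rhs at j=5)
  i=5: ✓ (rhs at j=5)
  i=6: ✓ (rhs at j=6)
  i=7: ✓ (rhs at j=7)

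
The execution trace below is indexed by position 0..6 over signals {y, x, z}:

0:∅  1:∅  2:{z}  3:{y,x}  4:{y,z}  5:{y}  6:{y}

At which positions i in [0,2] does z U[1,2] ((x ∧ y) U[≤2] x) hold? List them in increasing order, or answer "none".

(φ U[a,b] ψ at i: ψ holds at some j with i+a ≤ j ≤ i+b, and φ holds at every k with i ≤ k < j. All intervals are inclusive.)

Evaluate at each i in [0,2]:
  i=0: ✗ (no rhs in [1,2])
  i=1: ✗ (lhs fails at k=1 before rhs at j=3)
  i=2: ✓ (rhs at j=3; lhs holds on [2,2])

2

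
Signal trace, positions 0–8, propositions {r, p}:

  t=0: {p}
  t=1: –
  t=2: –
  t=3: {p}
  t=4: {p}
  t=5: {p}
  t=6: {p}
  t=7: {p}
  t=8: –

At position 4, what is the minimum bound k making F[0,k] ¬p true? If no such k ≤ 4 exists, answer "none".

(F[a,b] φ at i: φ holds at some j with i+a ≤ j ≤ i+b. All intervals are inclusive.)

4

Scan j = 4,5,… for ¬p:
  j=4: fails
  j=5: fails
  j=6: fails
  j=7: fails
  j=8: holds
First hit at j=8, so smallest k = 8-4 = 4.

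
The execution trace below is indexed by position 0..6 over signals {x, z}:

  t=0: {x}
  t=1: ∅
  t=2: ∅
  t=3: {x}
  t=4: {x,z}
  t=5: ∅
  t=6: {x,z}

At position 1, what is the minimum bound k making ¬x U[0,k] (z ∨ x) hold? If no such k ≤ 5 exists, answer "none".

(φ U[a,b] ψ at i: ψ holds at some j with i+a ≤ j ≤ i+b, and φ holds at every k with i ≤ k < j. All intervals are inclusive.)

2

Need earliest j ≥ 1 with (z ∨ x), and ¬x at every k in [1,j-1].
  j=1: rhs fails.
  j=2: rhs fails.
  j=3: rhs holds; lhs holds on [1,2]. k = 2.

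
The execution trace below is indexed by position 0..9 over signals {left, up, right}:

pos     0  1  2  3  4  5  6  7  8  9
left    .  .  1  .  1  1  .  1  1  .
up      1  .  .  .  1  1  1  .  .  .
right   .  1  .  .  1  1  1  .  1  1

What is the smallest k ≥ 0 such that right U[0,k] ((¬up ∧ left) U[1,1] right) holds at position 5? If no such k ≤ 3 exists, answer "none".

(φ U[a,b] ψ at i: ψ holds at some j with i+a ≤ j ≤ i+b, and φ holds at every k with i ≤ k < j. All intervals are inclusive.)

2

Need earliest j ≥ 5 with ((¬up ∧ left) U[1,1] right), and right at every k in [5,j-1].
  j=5: rhs fails.
  j=6: rhs fails.
  j=7: rhs holds; lhs holds on [5,6]. k = 2.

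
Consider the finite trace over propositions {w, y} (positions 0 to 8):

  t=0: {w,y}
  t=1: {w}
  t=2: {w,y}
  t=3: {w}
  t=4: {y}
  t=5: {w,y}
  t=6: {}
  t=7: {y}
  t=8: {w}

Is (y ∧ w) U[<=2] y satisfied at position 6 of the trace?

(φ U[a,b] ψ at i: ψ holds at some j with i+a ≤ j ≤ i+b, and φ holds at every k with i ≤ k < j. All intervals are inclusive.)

False

Need some j in [6,8] with y, and (y ∧ w) at every k in [6,j-1].
  j=6: y false.
  j=7: y holds, but (y ∧ w) fails at k=6 → not this j.
  j=8: y false.
No j in the window works → until fails.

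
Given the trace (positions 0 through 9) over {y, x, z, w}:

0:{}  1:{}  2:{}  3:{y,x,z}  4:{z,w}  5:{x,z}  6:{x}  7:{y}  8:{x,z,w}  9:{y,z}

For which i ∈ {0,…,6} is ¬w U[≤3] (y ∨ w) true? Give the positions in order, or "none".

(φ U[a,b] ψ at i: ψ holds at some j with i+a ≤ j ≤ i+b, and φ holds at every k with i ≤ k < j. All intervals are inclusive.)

Evaluate at each i in [0,6]:
  i=0: ✓ (rhs at j=3; lhs holds on [0,2])
  i=1: ✓ (rhs at j=3; lhs holds on [1,2])
  i=2: ✓ (rhs at j=3; lhs holds on [2,2])
  i=3: ✓ (rhs at j=3)
  i=4: ✓ (rhs at j=4)
  i=5: ✓ (rhs at j=7; lhs holds on [5,6])
  i=6: ✓ (rhs at j=7; lhs holds on [6,6])

0, 1, 2, 3, 4, 5, 6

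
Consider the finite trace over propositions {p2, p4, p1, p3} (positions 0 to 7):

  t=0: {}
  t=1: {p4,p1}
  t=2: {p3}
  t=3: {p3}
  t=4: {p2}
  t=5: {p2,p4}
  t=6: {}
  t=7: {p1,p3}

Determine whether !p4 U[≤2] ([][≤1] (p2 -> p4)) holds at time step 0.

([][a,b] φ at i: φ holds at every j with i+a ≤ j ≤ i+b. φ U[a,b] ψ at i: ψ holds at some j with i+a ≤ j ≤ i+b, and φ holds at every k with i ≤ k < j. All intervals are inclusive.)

Holds

Need some j in [0,2] with [][≤1] (p2 -> p4), and !p4 at every k in [0,j-1].
  j=0: [][≤1] (p2 -> p4) holds; no prefix to check → satisfied.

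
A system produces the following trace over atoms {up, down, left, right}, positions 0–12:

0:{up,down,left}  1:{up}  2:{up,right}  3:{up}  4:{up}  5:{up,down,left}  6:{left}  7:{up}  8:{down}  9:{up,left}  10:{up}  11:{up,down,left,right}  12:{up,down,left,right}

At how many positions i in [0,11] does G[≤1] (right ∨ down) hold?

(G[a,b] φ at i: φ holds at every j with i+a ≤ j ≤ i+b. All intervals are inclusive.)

1

Evaluate at each i in [0,11]:
  i=0: ✗ (fails at j=1)
  i=1: ✗ (fails at j=1)
  i=2: ✗ (fails at j=3)
  i=3: ✗ (fails at j=3)
  i=4: ✗ (fails at j=4)
  i=5: ✗ (fails at j=6)
  i=6: ✗ (fails at j=6)
  i=7: ✗ (fails at j=7)
  i=8: ✗ (fails at j=9)
  i=9: ✗ (fails at j=9)
  i=10: ✗ (fails at j=10)
  i=11: ✓ (all of [11,12])
Positions where it holds: {11} → 1.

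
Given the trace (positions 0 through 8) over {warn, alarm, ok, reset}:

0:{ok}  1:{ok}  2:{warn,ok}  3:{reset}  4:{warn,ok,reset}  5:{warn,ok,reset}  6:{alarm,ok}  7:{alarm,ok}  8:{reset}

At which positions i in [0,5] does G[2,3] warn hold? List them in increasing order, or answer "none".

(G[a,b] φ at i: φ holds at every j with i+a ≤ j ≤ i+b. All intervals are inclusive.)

Evaluate at each i in [0,5]:
  i=0: ✗ (fails at j=3)
  i=1: ✗ (fails at j=3)
  i=2: ✓ (all of [4,5])
  i=3: ✗ (fails at j=6)
  i=4: ✗ (fails at j=6)
  i=5: ✗ (fails at j=7)

2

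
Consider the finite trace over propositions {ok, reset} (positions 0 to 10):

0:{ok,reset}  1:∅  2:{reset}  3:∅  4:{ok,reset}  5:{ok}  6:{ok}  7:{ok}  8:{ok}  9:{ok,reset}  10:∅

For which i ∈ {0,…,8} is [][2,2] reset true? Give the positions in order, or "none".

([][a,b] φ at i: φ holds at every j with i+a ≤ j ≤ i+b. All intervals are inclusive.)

0, 2, 7

Evaluate at each i in [0,8]:
  i=0: ✓ (all of [2,2])
  i=1: ✗ (fails at j=3)
  i=2: ✓ (all of [4,4])
  i=3: ✗ (fails at j=5)
  i=4: ✗ (fails at j=6)
  i=5: ✗ (fails at j=7)
  i=6: ✗ (fails at j=8)
  i=7: ✓ (all of [9,9])
  i=8: ✗ (fails at j=10)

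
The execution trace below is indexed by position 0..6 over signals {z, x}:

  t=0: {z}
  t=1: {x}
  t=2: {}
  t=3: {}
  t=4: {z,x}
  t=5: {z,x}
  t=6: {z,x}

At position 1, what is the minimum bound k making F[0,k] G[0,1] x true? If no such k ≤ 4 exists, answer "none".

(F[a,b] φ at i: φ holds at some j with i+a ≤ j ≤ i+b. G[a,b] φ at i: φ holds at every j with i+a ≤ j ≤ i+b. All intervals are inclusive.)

Scan j = 1,2,… for G[0,1] x:
  j=1: fails
  j=2: fails
  j=3: fails
  j=4: holds
First hit at j=4, so smallest k = 4-1 = 3.

3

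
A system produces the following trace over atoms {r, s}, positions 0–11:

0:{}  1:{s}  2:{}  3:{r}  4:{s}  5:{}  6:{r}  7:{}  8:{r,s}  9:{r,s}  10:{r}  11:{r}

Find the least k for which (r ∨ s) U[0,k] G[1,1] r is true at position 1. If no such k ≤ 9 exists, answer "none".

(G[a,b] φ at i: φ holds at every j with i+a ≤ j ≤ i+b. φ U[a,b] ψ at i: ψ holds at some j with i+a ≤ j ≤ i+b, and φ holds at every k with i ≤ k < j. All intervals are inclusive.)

Need earliest j ≥ 1 with G[1,1] r, and (r ∨ s) at every k in [1,j-1].
  j=1: rhs fails.
  j=2: rhs holds; lhs holds on [1,1]. k = 1.

1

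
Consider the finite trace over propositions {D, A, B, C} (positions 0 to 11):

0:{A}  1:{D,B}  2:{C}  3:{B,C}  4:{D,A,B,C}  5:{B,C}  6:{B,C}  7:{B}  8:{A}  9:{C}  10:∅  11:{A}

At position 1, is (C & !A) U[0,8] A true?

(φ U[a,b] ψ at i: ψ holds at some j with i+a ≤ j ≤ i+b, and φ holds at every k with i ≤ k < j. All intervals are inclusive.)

Need some j in [1,9] with A, and (C & !A) at every k in [1,j-1].
  j=1: A false.
  j=2: A false.
  j=3: A false.
  j=4: A holds, but (C & !A) fails at k=1 → not this j.
  j=5: A false.
  j=6: A false.
  j=7: A false.
  j=8: A holds, but (C & !A) fails at k=1 → not this j.
  j=9: A false.
No j in the window works → until fails.

Does not hold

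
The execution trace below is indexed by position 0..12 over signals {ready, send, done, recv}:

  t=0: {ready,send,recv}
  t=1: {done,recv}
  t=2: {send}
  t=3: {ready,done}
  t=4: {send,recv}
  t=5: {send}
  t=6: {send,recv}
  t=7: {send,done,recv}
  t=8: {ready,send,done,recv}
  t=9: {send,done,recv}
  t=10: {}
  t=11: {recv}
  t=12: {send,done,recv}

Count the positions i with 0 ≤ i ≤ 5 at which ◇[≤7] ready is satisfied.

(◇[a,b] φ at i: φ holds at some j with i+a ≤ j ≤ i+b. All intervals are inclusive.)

Evaluate at each i in [0,5]:
  i=0: ✓ (witness j=0)
  i=1: ✓ (witness j=3)
  i=2: ✓ (witness j=3)
  i=3: ✓ (witness j=3)
  i=4: ✓ (witness j=8)
  i=5: ✓ (witness j=8)
Positions where it holds: {0, 1, 2, 3, 4, 5} → 6.

6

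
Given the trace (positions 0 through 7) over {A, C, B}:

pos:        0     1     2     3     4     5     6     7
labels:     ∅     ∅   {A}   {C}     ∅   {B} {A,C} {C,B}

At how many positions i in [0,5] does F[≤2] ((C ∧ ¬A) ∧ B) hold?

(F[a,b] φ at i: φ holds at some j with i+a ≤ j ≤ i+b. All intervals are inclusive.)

1

Evaluate at each i in [0,5]:
  i=0: ✗ (none in [0,2])
  i=1: ✗ (none in [1,3])
  i=2: ✗ (none in [2,4])
  i=3: ✗ (none in [3,5])
  i=4: ✗ (none in [4,6])
  i=5: ✓ (witness j=7)
Positions where it holds: {5} → 1.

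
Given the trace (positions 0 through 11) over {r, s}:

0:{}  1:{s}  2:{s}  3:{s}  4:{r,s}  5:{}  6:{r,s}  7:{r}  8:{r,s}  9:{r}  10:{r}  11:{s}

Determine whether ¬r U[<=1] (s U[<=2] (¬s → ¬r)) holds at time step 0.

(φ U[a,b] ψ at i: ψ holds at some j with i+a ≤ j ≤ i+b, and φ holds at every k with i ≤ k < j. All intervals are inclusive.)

Yes

Need some j in [0,1] with (s U[<=2] (¬s → ¬r)), and ¬r at every k in [0,j-1].
  j=0: (s U[<=2] (¬s → ¬r)) holds; no prefix to check → satisfied.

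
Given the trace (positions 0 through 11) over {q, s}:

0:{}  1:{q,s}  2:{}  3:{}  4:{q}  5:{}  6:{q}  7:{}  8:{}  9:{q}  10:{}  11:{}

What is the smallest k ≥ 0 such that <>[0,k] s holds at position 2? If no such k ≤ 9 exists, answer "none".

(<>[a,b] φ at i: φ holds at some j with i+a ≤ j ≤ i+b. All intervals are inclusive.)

none

Scan j = 2,3,… for s:
  j=2: fails
  j=3: fails
  j=4: fails
  j=5: fails
  j=6: fails
  j=7: fails
  j=8: fails
  j=9: fails
  j=10: fails
  j=11: fails
No j in [2,11] satisfies it → none.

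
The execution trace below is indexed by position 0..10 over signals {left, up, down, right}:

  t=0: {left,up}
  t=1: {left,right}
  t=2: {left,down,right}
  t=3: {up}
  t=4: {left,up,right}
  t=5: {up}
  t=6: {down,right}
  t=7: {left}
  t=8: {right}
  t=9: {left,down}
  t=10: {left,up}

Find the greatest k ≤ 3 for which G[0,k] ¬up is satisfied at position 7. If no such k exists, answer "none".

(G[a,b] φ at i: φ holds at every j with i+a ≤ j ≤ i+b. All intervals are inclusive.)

¬up must hold from j=7 onward; find where it first fails.
  j=7: holds
  j=8: holds
  j=9: holds
  j=10: fails
Holds on [7,9], so largest k = 2.

2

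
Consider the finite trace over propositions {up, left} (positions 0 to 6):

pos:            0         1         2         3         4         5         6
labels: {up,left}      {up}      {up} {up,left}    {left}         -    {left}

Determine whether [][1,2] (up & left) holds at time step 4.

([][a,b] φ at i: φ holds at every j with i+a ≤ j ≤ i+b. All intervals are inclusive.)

Check (up & left) at every j in [5,6]:
  j=5: false
  j=6: false
Fails at j=5 → formula fails.

False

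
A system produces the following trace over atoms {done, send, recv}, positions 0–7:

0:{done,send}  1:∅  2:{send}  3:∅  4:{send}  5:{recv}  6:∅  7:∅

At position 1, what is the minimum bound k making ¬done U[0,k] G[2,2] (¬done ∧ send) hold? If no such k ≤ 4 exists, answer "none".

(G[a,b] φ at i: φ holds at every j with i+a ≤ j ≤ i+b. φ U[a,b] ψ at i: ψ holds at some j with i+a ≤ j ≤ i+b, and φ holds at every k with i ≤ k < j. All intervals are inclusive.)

1

Need earliest j ≥ 1 with G[2,2] (¬done ∧ send), and ¬done at every k in [1,j-1].
  j=1: rhs fails.
  j=2: rhs holds; lhs holds on [1,1]. k = 1.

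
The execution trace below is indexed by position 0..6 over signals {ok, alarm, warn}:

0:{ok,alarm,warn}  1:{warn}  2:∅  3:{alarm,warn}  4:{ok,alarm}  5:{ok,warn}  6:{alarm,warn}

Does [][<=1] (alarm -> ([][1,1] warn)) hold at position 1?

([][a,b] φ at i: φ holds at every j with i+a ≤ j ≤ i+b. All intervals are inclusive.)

Holds

Check (alarm -> ([][1,1] warn)) at every j in [1,2]:
  j=1: antecedent false → ✓
  j=2: antecedent false → ✓
All positions satisfy it → formula holds.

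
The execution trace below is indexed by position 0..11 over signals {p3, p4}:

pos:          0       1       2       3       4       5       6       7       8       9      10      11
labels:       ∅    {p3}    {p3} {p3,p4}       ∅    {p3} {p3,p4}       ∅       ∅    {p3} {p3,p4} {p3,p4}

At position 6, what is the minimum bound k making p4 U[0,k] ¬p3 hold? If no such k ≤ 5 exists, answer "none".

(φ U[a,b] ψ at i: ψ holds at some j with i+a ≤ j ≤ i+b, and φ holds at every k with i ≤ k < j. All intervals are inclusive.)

1

Need earliest j ≥ 6 with ¬p3, and p4 at every k in [6,j-1].
  j=6: rhs fails.
  j=7: rhs holds; lhs holds on [6,6]. k = 1.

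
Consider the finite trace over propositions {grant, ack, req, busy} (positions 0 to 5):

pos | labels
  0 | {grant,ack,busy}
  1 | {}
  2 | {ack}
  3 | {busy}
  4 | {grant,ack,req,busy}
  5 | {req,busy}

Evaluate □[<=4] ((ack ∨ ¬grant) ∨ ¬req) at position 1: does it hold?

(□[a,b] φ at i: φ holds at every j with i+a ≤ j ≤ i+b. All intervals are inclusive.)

Holds

Check ((ack ∨ ¬grant) ∨ ¬req) at every j in [1,5]:
  j=1: true
  j=2: true
  j=3: true
  j=4: true
  j=5: true
All positions satisfy it → formula holds.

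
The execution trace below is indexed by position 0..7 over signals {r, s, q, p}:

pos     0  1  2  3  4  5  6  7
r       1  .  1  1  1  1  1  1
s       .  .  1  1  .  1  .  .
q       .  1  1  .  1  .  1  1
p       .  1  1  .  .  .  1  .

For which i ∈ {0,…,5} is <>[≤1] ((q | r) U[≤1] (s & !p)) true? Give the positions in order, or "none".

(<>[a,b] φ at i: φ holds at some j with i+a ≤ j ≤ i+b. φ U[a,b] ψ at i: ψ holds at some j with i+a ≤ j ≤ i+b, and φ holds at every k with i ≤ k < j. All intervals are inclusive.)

1, 2, 3, 4, 5

Evaluate at each i in [0,5]:
  i=0: ✗ (none in [0,1])
  i=1: ✓ (witness j=2)
  i=2: ✓ (witness j=2)
  i=3: ✓ (witness j=3)
  i=4: ✓ (witness j=4)
  i=5: ✓ (witness j=5)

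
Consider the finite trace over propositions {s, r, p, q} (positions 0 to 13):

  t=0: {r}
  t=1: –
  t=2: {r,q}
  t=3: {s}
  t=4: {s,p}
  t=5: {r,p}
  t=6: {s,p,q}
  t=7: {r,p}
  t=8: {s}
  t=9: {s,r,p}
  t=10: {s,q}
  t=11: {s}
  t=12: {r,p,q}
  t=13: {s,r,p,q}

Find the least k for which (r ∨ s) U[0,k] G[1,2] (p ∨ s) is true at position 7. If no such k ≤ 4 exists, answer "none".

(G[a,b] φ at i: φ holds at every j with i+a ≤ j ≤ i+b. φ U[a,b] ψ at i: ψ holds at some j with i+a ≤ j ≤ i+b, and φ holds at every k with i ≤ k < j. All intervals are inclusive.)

0

Need earliest j ≥ 7 with G[1,2] (p ∨ s), and (r ∨ s) at every k in [7,j-1].
  j=7: rhs holds (empty prefix). k = 0.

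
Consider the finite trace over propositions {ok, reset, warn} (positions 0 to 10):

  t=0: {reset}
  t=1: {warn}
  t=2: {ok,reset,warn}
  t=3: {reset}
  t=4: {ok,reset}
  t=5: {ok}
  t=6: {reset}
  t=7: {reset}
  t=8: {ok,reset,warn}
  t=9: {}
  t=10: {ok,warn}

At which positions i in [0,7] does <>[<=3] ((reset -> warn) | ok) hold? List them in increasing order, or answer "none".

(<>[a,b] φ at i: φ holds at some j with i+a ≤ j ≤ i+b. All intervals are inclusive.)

0, 1, 2, 3, 4, 5, 6, 7

Evaluate at each i in [0,7]:
  i=0: ✓ (witness j=1)
  i=1: ✓ (witness j=1)
  i=2: ✓ (witness j=2)
  i=3: ✓ (witness j=4)
  i=4: ✓ (witness j=4)
  i=5: ✓ (witness j=5)
  i=6: ✓ (witness j=8)
  i=7: ✓ (witness j=8)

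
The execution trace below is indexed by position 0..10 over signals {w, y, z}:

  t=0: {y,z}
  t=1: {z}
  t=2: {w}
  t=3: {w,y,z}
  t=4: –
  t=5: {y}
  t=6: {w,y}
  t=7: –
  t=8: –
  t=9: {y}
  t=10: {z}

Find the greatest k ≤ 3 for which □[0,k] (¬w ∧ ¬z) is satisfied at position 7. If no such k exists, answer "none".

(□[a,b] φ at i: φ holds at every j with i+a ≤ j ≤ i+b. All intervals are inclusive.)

(¬w ∧ ¬z) must hold from j=7 onward; find where it first fails.
  j=7: holds
  j=8: holds
  j=9: holds
  j=10: fails
Holds on [7,9], so largest k = 2.

2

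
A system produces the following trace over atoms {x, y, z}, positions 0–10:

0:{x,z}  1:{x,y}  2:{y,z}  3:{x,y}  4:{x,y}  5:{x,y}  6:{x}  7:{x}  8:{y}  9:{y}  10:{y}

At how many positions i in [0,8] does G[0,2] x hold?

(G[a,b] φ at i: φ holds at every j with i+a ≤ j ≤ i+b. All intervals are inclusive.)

Evaluate at each i in [0,8]:
  i=0: ✗ (fails at j=2)
  i=1: ✗ (fails at j=2)
  i=2: ✗ (fails at j=2)
  i=3: ✓ (all of [3,5])
  i=4: ✓ (all of [4,6])
  i=5: ✓ (all of [5,7])
  i=6: ✗ (fails at j=8)
  i=7: ✗ (fails at j=8)
  i=8: ✗ (fails at j=8)
Positions where it holds: {3, 4, 5} → 3.

3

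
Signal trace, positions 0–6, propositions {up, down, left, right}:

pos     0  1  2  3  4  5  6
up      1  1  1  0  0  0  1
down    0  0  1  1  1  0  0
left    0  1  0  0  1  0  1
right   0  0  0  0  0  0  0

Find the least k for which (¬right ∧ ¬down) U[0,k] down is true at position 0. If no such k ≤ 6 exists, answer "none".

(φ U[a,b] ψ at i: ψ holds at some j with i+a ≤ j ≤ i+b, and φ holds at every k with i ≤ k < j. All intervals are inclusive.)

2

Need earliest j ≥ 0 with down, and (¬right ∧ ¬down) at every k in [0,j-1].
  j=0: rhs fails.
  j=1: rhs fails.
  j=2: rhs holds; lhs holds on [0,1]. k = 2.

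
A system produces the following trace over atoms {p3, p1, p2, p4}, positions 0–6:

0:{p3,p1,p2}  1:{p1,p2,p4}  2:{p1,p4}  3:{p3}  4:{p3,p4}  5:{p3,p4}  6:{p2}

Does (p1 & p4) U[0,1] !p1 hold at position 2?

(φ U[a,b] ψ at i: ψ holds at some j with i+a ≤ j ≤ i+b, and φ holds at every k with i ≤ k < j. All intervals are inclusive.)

Need some j in [2,3] with !p1, and (p1 & p4) at every k in [2,j-1].
  j=2: !p1 false.
  j=3: !p1 holds; (p1 & p4) holds at every k in [2,2] → satisfied.

True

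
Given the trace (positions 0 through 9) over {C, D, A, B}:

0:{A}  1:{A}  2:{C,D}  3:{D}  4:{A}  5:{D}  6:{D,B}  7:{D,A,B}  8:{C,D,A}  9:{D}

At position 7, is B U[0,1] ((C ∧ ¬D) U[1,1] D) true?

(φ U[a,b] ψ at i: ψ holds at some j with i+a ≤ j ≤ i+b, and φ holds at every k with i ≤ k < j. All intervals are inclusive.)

False

Need some j in [7,8] with ((C ∧ ¬D) U[1,1] D), and B at every k in [7,j-1].
  j=7: ((C ∧ ¬D) U[1,1] D) — fails.
  j=8: ((C ∧ ¬D) U[1,1] D) — fails.
No j in the window works → until fails.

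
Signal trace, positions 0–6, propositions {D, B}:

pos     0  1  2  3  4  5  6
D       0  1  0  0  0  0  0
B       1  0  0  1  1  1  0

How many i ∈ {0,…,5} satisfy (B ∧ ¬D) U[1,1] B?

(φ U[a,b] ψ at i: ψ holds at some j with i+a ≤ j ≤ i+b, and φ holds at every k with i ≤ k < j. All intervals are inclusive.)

Evaluate at each i in [0,5]:
  i=0: ✗ (no rhs in [1,1])
  i=1: ✗ (no rhs in [2,2])
  i=2: ✗ (lhs fails at k=2 before rhs at j=3)
  i=3: ✓ (rhs at j=4; lhs holds on [3,3])
  i=4: ✓ (rhs at j=5; lhs holds on [4,4])
  i=5: ✗ (no rhs in [6,6])
Positions where it holds: {3, 4} → 2.

2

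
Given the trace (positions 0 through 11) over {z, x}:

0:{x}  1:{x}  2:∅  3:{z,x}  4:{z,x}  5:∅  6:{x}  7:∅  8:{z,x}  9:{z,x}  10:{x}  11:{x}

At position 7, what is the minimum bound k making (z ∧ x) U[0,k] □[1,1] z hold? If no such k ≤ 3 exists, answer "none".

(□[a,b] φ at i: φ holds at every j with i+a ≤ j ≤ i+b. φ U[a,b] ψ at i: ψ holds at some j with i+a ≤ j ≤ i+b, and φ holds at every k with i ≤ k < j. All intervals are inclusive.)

0

Need earliest j ≥ 7 with □[1,1] z, and (z ∧ x) at every k in [7,j-1].
  j=7: rhs holds (empty prefix). k = 0.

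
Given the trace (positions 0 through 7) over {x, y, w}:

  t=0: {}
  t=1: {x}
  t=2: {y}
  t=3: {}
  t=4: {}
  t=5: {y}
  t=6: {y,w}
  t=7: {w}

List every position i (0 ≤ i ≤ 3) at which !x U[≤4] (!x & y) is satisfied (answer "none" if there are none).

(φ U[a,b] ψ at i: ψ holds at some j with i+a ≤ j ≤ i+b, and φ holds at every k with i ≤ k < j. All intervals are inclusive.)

Evaluate at each i in [0,3]:
  i=0: ✗ (lhs fails at k=1 before rhs at j=2)
  i=1: ✗ (lhs fails at k=1 before rhs at j=2)
  i=2: ✓ (rhs at j=2)
  i=3: ✓ (rhs at j=5; lhs holds on [3,4])

2, 3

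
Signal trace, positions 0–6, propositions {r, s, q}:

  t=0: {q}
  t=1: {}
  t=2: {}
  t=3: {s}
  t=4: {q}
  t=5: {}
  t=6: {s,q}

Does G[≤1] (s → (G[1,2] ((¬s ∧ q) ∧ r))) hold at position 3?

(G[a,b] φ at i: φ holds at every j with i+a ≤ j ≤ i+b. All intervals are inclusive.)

Check (s → (G[1,2] ((¬s ∧ q) ∧ r))) at every j in [3,4]:
  j=3: antecedent true; consequent fails at 4 → ✗
  j=4: antecedent false → ✓
Fails at j=3 → formula fails.

False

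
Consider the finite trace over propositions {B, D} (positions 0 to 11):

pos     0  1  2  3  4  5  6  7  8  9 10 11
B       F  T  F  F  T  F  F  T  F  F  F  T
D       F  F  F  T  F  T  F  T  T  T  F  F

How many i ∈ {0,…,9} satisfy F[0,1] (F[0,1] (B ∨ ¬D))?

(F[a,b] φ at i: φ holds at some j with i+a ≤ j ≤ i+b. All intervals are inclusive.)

Evaluate at each i in [0,9]:
  i=0: ✓ (witness j=0)
  i=1: ✓ (witness j=1)
  i=2: ✓ (witness j=2)
  i=3: ✓ (witness j=3)
  i=4: ✓ (witness j=4)
  i=5: ✓ (witness j=5)
  i=6: ✓ (witness j=6)
  i=7: ✓ (witness j=7)
  i=8: ✓ (witness j=9)
  i=9: ✓ (witness j=9)
Positions where it holds: {0, 1, 2, 3, 4, 5, 6, 7, 8, 9} → 10.

10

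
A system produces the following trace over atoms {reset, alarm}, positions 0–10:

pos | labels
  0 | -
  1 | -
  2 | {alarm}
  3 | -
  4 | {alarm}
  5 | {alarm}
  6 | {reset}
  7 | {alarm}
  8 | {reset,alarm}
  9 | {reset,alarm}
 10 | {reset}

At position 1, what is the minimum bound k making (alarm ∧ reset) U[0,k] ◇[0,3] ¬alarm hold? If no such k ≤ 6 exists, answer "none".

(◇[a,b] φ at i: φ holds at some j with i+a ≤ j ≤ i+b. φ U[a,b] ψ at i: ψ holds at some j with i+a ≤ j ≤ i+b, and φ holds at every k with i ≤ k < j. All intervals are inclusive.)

Need earliest j ≥ 1 with ◇[0,3] ¬alarm, and (alarm ∧ reset) at every k in [1,j-1].
  j=1: rhs holds (empty prefix). k = 0.

0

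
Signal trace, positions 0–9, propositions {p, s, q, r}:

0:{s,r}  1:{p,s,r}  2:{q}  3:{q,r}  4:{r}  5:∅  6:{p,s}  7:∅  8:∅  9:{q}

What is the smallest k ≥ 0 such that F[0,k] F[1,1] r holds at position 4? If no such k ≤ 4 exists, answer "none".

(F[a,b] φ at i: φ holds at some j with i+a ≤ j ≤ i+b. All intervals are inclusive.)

Scan j = 4,5,… for F[1,1] r:
  j=4: fails
  j=5: fails
  j=6: fails
  j=7: fails
  j=8: fails
No j in [4,8] satisfies it → none.

none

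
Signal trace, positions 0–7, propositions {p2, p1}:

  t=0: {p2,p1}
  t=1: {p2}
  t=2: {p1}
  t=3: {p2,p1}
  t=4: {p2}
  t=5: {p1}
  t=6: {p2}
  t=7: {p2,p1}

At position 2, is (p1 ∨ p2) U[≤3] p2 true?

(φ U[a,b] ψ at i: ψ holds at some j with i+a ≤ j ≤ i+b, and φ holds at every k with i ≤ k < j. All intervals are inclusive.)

Need some j in [2,5] with p2, and (p1 ∨ p2) at every k in [2,j-1].
  j=2: p2 false.
  j=3: p2 holds; (p1 ∨ p2) holds at every k in [2,2] → satisfied.

Yes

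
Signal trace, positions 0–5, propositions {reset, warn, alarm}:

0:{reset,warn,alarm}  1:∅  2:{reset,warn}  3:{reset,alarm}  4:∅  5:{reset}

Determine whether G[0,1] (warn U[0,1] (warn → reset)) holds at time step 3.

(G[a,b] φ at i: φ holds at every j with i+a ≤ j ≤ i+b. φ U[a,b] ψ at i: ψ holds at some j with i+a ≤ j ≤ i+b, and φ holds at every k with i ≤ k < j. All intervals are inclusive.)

Check (warn U[0,1] (warn → reset)) at every j in [3,4]:
  j=3: holds
  j=4: holds
All positions satisfy it → formula holds.

Yes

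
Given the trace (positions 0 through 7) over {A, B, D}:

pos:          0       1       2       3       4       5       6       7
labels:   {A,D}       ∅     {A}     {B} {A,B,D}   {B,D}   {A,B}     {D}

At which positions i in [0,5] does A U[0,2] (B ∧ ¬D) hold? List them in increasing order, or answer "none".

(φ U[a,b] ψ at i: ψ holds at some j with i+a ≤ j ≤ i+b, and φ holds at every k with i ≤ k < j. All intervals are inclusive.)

2, 3

Evaluate at each i in [0,5]:
  i=0: ✗ (no rhs in [0,2])
  i=1: ✗ (lhs fails at k=1 before rhs at j=3)
  i=2: ✓ (rhs at j=3; lhs holds on [2,2])
  i=3: ✓ (rhs at j=3)
  i=4: ✗ (lhs fails at k=5 before rhs at j=6)
  i=5: ✗ (lhs fails at k=5 before rhs at j=6)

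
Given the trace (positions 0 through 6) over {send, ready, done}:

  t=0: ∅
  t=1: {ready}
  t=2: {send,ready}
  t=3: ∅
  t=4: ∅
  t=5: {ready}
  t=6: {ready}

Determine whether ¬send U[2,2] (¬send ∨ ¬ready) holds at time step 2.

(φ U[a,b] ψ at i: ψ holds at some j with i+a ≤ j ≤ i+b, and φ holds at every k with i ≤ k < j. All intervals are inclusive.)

Need some j in [4,4] with (¬send ∨ ¬ready), and ¬send at every k in [2,j-1].
  j=4: (¬send ∨ ¬ready) holds, but ¬send fails at k=2 → not this j.
No j in the window works → until fails.

False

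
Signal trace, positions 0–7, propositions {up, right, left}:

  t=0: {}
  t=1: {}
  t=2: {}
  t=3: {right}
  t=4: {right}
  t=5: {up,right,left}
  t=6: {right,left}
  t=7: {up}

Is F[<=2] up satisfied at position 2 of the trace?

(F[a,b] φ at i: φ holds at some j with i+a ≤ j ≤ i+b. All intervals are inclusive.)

Does not hold

Check up at each j in [2,4]:
  j=2: false
  j=3: false
  j=4: false
No position in the window satisfies it → formula fails.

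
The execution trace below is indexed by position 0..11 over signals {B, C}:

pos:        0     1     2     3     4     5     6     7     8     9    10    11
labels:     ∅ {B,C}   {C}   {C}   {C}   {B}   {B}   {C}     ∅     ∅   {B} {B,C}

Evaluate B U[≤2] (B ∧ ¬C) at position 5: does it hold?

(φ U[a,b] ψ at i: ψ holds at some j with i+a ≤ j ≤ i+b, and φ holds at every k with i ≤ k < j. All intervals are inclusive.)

Need some j in [5,7] with (B ∧ ¬C), and B at every k in [5,j-1].
  j=5: (B ∧ ¬C) holds; no prefix to check → satisfied.

Holds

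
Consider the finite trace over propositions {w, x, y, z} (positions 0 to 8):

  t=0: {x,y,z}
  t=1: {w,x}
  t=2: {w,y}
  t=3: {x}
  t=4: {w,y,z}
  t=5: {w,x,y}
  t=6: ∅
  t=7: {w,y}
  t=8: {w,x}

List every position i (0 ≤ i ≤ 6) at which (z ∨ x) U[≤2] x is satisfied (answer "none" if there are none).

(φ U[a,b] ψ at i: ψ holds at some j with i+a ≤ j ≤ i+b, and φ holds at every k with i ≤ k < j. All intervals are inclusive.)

0, 1, 3, 4, 5

Evaluate at each i in [0,6]:
  i=0: ✓ (rhs at j=0)
  i=1: ✓ (rhs at j=1)
  i=2: ✗ (lhs fails at k=2 before rhs at j=3)
  i=3: ✓ (rhs at j=3)
  i=4: ✓ (rhs at j=5; lhs holds on [4,4])
  i=5: ✓ (rhs at j=5)
  i=6: ✗ (lhs fails at k=6 before rhs at j=8)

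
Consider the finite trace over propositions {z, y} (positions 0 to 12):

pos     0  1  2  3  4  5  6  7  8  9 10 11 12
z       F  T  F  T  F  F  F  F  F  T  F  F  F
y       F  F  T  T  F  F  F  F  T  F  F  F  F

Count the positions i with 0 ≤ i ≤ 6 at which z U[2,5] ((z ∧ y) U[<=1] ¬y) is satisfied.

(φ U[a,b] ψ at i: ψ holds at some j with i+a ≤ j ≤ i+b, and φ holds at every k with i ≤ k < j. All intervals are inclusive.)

Evaluate at each i in [0,6]:
  i=0: ✗ (lhs fails at k=0 before rhs at j=3)
  i=1: ✗ (lhs fails at k=2 before rhs at j=3)
  i=2: ✗ (lhs fails at k=2 before rhs at j=4)
  i=3: ✗ (lhs fails at k=4 before rhs at j=5)
  i=4: ✗ (lhs fails at k=4 before rhs at j=6)
  i=5: ✗ (lhs fails at k=5 before rhs at j=7)
  i=6: ✗ (lhs fails at k=6 before rhs at j=9)
Positions where it holds: {} → 0.

0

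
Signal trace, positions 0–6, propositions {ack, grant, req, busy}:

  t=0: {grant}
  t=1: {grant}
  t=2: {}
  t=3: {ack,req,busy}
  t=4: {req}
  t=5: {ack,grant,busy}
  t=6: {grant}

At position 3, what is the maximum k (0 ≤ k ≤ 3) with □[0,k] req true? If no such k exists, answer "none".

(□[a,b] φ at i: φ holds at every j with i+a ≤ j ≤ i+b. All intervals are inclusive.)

req must hold from j=3 onward; find where it first fails.
  j=3: holds
  j=4: holds
  j=5: fails
Holds on [3,4], so largest k = 1.

1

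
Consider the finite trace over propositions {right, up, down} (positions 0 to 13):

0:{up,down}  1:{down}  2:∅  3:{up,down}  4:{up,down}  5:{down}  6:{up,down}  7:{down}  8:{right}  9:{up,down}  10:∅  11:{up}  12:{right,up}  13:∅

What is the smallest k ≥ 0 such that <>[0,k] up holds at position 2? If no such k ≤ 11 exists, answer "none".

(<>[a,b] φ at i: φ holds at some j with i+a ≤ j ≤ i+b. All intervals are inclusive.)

Scan j = 2,3,… for up:
  j=2: fails
  j=3: holds
First hit at j=3, so smallest k = 3-2 = 1.

1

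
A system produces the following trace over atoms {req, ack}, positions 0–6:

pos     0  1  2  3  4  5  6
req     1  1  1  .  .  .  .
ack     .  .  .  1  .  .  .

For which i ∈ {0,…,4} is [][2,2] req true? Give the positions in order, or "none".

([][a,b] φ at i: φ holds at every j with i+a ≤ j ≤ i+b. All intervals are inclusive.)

0

Evaluate at each i in [0,4]:
  i=0: ✓ (all of [2,2])
  i=1: ✗ (fails at j=3)
  i=2: ✗ (fails at j=4)
  i=3: ✗ (fails at j=5)
  i=4: ✗ (fails at j=6)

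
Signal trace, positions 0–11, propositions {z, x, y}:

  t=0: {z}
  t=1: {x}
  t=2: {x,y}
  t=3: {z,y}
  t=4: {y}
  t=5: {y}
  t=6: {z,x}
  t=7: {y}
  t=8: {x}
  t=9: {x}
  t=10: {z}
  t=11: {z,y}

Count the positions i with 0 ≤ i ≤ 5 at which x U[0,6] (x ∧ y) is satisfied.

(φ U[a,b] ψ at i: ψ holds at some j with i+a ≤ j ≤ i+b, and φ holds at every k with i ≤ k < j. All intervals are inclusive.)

Evaluate at each i in [0,5]:
  i=0: ✗ (lhs fails at k=0 before rhs at j=2)
  i=1: ✓ (rhs at j=2; lhs holds on [1,1])
  i=2: ✓ (rhs at j=2)
  i=3: ✗ (no rhs in [3,9])
  i=4: ✗ (no rhs in [4,10])
  i=5: ✗ (no rhs in [5,11])
Positions where it holds: {1, 2} → 2.

2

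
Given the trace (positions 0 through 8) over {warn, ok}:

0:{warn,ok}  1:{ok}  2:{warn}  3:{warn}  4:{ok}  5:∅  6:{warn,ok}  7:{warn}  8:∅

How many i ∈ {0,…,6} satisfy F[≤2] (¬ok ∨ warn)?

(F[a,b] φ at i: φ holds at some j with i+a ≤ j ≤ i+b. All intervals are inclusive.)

7

Evaluate at each i in [0,6]:
  i=0: ✓ (witness j=0)
  i=1: ✓ (witness j=2)
  i=2: ✓ (witness j=2)
  i=3: ✓ (witness j=3)
  i=4: ✓ (witness j=5)
  i=5: ✓ (witness j=5)
  i=6: ✓ (witness j=6)
Positions where it holds: {0, 1, 2, 3, 4, 5, 6} → 7.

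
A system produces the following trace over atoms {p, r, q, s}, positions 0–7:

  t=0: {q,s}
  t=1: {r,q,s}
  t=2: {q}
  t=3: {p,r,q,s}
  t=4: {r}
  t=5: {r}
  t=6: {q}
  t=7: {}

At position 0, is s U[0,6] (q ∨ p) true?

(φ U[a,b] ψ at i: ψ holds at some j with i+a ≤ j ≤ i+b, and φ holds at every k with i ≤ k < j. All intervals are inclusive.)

Yes

Need some j in [0,6] with (q ∨ p), and s at every k in [0,j-1].
  j=0: (q ∨ p) holds; no prefix to check → satisfied.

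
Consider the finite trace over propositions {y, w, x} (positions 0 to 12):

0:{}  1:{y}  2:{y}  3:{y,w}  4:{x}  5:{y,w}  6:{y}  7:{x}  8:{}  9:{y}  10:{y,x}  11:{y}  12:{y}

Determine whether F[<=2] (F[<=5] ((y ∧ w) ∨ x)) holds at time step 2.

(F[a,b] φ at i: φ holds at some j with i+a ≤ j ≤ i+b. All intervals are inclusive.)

Check F[<=5] ((y ∧ w) ∨ x) at each j in [2,4]:
  j=2: holds (witness at 3)
  j=3: holds (witness at 3)
  j=4: holds (witness at 4)
Found at j=2 → formula holds.

Yes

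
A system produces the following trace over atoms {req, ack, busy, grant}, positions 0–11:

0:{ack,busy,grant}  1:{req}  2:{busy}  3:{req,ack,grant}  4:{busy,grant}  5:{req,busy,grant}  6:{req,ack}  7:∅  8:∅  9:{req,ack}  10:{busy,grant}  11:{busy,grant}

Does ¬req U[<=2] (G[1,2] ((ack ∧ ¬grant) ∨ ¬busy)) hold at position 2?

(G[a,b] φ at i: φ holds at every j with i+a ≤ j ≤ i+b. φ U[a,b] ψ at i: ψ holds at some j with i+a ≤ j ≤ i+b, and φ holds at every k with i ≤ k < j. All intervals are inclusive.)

Need some j in [2,4] with G[1,2] ((ack ∧ ¬grant) ∨ ¬busy), and ¬req at every k in [2,j-1].
  j=2: G[1,2] ((ack ∧ ¬grant) ∨ ¬busy) — fails at 4.
  j=3: G[1,2] ((ack ∧ ¬grant) ∨ ¬busy) — fails at 4.
  j=4: G[1,2] ((ack ∧ ¬grant) ∨ ¬busy) — fails at 5.
No j in the window works → until fails.

Does not hold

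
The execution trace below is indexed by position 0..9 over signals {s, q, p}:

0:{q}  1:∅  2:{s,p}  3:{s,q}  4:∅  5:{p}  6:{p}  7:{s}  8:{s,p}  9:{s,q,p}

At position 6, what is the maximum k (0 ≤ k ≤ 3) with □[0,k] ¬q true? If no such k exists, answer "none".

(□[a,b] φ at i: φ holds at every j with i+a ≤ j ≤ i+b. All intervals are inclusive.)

¬q must hold from j=6 onward; find where it first fails.
  j=6: holds
  j=7: holds
  j=8: holds
  j=9: fails
Holds on [6,8], so largest k = 2.

2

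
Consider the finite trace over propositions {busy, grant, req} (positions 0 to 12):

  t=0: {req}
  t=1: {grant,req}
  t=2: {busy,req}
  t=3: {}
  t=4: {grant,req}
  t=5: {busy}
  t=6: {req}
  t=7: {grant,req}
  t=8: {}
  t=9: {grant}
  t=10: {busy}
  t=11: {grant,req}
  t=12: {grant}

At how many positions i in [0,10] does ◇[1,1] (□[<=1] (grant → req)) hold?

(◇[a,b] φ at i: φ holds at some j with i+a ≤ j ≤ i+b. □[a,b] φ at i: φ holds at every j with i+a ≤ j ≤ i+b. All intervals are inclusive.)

Evaluate at each i in [0,10]:
  i=0: ✓ (witness j=1)
  i=1: ✓ (witness j=2)
  i=2: ✓ (witness j=3)
  i=3: ✓ (witness j=4)
  i=4: ✓ (witness j=5)
  i=5: ✓ (witness j=6)
  i=6: ✓ (witness j=7)
  i=7: ✗ (none in [8,8])
  i=8: ✗ (none in [9,9])
  i=9: ✓ (witness j=10)
  i=10: ✗ (none in [11,11])
Positions where it holds: {0, 1, 2, 3, 4, 5, 6, 9} → 8.

8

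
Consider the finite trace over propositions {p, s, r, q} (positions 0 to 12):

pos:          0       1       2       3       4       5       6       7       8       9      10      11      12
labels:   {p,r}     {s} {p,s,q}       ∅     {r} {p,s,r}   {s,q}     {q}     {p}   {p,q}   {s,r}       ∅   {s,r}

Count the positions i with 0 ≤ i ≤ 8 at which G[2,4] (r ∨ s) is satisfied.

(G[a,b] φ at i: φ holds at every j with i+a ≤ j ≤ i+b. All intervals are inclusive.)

1

Evaluate at each i in [0,8]:
  i=0: ✗ (fails at j=3)
  i=1: ✗ (fails at j=3)
  i=2: ✓ (all of [4,6])
  i=3: ✗ (fails at j=7)
  i=4: ✗ (fails at j=7)
  i=5: ✗ (fails at j=7)
  i=6: ✗ (fails at j=8)
  i=7: ✗ (fails at j=9)
  i=8: ✗ (fails at j=11)
Positions where it holds: {2} → 1.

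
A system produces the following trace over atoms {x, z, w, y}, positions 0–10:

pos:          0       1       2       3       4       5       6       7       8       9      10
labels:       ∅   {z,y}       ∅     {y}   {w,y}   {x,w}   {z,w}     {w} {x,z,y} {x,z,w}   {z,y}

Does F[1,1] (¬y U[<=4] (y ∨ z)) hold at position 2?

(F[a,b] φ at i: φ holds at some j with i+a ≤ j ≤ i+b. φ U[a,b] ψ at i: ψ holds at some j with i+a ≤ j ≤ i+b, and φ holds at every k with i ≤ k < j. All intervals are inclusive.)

Holds

Check (¬y U[<=4] (y ∨ z)) at each j in [3,3]:
  j=3: holds
Found at j=3 → formula holds.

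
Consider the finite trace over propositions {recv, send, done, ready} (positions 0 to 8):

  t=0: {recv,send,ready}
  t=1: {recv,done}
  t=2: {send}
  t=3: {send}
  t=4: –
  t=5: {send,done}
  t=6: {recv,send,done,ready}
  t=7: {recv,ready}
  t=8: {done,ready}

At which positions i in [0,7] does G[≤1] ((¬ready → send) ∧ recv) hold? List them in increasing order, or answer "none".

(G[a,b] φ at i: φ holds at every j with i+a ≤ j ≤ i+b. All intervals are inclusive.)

6

Evaluate at each i in [0,7]:
  i=0: ✗ (fails at j=1)
  i=1: ✗ (fails at j=1)
  i=2: ✗ (fails at j=2)
  i=3: ✗ (fails at j=3)
  i=4: ✗ (fails at j=4)
  i=5: ✗ (fails at j=5)
  i=6: ✓ (all of [6,7])
  i=7: ✗ (fails at j=8)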